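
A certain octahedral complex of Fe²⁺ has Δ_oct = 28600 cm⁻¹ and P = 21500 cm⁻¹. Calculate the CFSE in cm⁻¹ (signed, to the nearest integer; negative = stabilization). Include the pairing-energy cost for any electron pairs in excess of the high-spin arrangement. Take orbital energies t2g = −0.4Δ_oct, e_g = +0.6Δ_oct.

Group 8 minus oxidation state +2 gives a d⁶ configuration for Fe²⁺.
Since Δ_oct = 28600 cm⁻¹ > P = 21500 cm⁻¹, the complex adopts the low-spin configuration.
That gives t2g^6 e_g^0.
Orbital CFSE = -2.4Δ_oct = -2.4 × 28600 = -68640 cm⁻¹.
Excess pairs vs high-spin: 3 − 1 = 2; pairing cost = +43000 cm⁻¹.
Net CFSE = -68640 + 43000 = -25640 cm⁻¹.

-25640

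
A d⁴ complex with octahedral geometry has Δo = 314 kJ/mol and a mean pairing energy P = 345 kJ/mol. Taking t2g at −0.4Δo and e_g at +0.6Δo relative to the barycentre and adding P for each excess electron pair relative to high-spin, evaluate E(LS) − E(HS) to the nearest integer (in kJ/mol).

High-spin d⁴ fills as t2g^3 e_g^1 with CFSE 3(−0.4) + 1(+0.6) = -0.6Δo = -188 kJ/mol.
Low-spin t2g^4 e_g^0 gives -1.6Δo = -502 kJ/mol, but forming 1 extra pair costs 1P = 345 kJ/mol, so E(LS) = -502 + 345 = -157 kJ/mol.
E(LS) − E(HS) = -157 − (-188) = 31 kJ/mol.

31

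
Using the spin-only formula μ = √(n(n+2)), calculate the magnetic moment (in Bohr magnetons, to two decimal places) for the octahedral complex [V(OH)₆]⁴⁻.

Each OH⁻ contributes -1; 6 × (-1) = -6. With overall charge -4, V is in the +2 oxidation state.
V²⁺: group 5, so d-count = 5 − 2 = 3.
Configuration: t₂g³ eg⁰ → 3 unpaired electrons.
μ(spin-only) = √[3(3+2)] = √15 ≈ 3.87 Bohr magnetons.

3.87 Bohr magnetons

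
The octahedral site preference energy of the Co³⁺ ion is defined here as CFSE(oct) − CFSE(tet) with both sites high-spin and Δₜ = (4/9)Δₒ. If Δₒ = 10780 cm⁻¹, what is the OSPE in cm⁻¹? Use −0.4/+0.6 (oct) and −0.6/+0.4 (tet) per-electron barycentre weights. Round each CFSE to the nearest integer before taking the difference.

Co³⁺: group 9, so d-count = 9 − 3 = 6.
Octahedral (high-spin): t2g^4 e_g^2, CFSE = 4(−0.4) + 2(+0.6) = -0.4Δₒ = -0.4 × 10780 = -4312 cm⁻¹.
Tetrahedral: e^3 t2^3, CFSE = 3(−0.6) + 3(+0.4) = -0.6Δₜ = -0.6 × (4/9) × 10780 = -2875 cm⁻¹.
OSPE = -4312 − (-2875) = -1437 cm⁻¹.

-1437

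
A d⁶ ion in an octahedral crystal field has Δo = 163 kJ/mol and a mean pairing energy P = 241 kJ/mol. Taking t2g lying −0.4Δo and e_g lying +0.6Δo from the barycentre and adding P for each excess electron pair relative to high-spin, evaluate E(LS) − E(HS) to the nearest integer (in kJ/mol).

156

High-spin d⁶ fills as t2g^4 e_g^2 with CFSE 4(−0.4) + 2(+0.6) = -0.4Δo = -65 kJ/mol.
Low-spin: t2g^6 e_g^0, orbital CFSE = -2.4Δo = -391 kJ/mol; plus 2 excess pairs × P = +482 kJ/mol; total 91 kJ/mol.
The difference is 91 − (-65) = 156 kJ/mol, so high-spin lies lower.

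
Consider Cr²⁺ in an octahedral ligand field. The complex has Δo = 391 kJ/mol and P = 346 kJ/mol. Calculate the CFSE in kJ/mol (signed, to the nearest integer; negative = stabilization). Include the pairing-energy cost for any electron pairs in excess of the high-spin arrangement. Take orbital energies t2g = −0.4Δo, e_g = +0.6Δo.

Cr sits in group 6; removing 2 electrons leaves Cr²⁺ with 6 − 2 = 4 d electrons.
Since Δo = 391 kJ/mol > P = 346 kJ/mol, the complex adopts the low-spin configuration.
Configuration: t2g^4 e_g^0.
Orbital CFSE = -1.6Δo = -1.6 × 391 = -626 kJ/mol.
Excess pairs vs high-spin: 1 − 0 = 1; pairing cost = +346 kJ/mol.
Net CFSE = -626 + 346 = -280 kJ/mol.

-280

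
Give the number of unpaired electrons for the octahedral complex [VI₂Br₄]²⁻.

1

Ligand charges: 2×(-1) from I⁻ and 4×(-1) from Br⁻ sum to -6; with overall charge -2, V is +4.
Group 5 minus oxidation state +4 gives a d¹ configuration for V⁴⁺.
Configuration: t₂g¹ eg⁰, giving 1 unpaired electron.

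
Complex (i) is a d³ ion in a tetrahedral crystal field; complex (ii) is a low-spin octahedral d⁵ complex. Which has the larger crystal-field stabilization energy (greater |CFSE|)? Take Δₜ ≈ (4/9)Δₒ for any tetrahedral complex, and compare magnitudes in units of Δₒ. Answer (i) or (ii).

(i): Tetrahedral fields are weak (Δₜ ≈ 4/9 Δₒ), so electrons fill high-spin; e² t₂¹, CFSE = -0.8Δₜ ≈ -0.36Δₒ.
(ii): t₂g⁵ eg⁰, CFSE = -2.0Δₒ.
So (ii) has the larger |CFSE|.

(ii)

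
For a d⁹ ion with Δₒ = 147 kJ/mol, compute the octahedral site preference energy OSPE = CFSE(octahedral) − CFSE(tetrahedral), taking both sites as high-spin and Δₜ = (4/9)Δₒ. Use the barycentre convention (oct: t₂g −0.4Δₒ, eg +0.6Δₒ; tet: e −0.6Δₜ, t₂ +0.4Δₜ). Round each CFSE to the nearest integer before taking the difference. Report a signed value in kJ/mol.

-62

In an octahedral site d⁹ (HS) is t2g^6 e_g^3, giving CFSE(oct) = -0.6Δₒ = -88 kJ/mol.
In a tetrahedral site the filling is e^4 t2^5: CFSE(tet) = -0.4Δₜ = -0.4 × (4/9)(147) = -26 kJ/mol.
Subtracting, OSPE = -88 − (-26) = -62 kJ/mol.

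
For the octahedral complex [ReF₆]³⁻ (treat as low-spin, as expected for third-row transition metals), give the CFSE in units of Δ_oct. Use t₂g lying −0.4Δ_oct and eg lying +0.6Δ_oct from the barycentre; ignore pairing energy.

Each F⁻ contributes -1; 6 × (-1) = -6. With overall charge -3, Re is in the +3 oxidation state.
Group 7 minus oxidation state +3 gives a d⁴ configuration for Re³⁺.
Configuration: t₂g⁴ eg⁰.
CFSE = 4(-0.4Δ_oct) + 0(0.6Δ_oct) = -1.6Δ_oct + 0.0Δ_oct = -1.6Δ_oct.

-1.6 Δ_oct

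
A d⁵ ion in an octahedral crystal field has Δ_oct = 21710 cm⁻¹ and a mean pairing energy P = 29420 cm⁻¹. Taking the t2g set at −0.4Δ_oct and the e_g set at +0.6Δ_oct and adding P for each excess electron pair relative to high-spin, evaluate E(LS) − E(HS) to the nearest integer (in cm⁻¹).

15420

High-spin: t2g^3 e_g^2, CFSE = 0.0Δ_oct = 0 cm⁻¹.
Low-spin t2g^5 e_g^0 gives -2.0Δ_oct = -43420 cm⁻¹, but forming 2 extra pairs costs 2P = 58840 cm⁻¹, so E(LS) = -43420 + 58840 = 15420 cm⁻¹.
Thus E(LS) − E(HS) = 15420 cm⁻¹.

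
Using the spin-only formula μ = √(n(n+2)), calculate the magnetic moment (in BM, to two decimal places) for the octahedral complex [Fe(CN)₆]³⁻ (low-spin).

1.73 BM

Each CN⁻ contributes -1; 6 × (-1) = -6. With overall charge -3, Fe is in the +3 oxidation state.
Group 8 minus oxidation state +3 gives a d⁵ configuration for Fe³⁺.
Configuration: t₂g⁵ eg⁰ → 1 unpaired electron.
μ(spin-only) = √[1(1+2)] = √3 ≈ 1.73 BM.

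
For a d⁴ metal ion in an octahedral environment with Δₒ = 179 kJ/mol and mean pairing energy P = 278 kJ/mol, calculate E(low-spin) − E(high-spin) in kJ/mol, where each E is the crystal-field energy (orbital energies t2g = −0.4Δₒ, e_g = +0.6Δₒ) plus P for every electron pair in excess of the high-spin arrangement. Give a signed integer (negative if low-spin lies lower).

High-spin: t2g^3 e_g^1, CFSE = -0.6Δₒ = -107 kJ/mol.
Low-spin: t2g^4 e_g^0, orbital CFSE = -1.6Δₒ = -286 kJ/mol; plus 1 excess pair × P = +278 kJ/mol; total -8 kJ/mol.
Thus E(LS) − E(HS) = 99 kJ/mol.

99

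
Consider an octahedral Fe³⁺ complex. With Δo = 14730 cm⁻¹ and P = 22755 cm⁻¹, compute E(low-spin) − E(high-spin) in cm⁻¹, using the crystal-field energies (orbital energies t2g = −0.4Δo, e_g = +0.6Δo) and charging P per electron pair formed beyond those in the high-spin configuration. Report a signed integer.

Fe is in group 8, so Fe³⁺ is d⁵ (8 − 3 = 5).
High-spin: t2g^3 e_g^2, CFSE = 0.0Δo = 0 cm⁻¹.
Low-spin: t2g^5 e_g^0, orbital CFSE = -2.0Δo = -29460 cm⁻¹; plus 2 excess pairs × P = +45510 cm⁻¹; total 16050 cm⁻¹.
Thus E(LS) − E(HS) = 16050 cm⁻¹.

16050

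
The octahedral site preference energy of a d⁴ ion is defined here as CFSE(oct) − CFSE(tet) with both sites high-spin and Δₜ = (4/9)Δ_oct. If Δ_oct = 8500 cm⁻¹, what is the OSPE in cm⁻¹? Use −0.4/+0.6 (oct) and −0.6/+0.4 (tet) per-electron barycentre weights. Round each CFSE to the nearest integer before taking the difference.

-3589

Octahedral high-spin t₂g³ eg¹: CFSE = -0.6 × 8500 = -5100 cm⁻¹.
Tetrahedral: e² t₂², CFSE = 2(−0.6) + 2(+0.4) = -0.4Δₜ = -0.4 × (4/9) × 8500 = -1511 cm⁻¹.
OSPE = -5100 − (-1511) = -3589 cm⁻¹.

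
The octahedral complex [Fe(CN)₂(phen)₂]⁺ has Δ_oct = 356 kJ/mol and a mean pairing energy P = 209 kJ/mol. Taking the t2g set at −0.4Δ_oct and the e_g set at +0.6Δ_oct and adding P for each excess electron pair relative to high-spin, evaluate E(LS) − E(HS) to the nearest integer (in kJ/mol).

-294

Ligand charges: 2×(-1) from CN⁻ and 2×(+0) from phen sum to -2; with overall charge +1, Fe is +3.
Fe sits in group 8; removing 3 electrons leaves Fe³⁺ with 8 − 3 = 5 d electrons.
High-spin: t2g^3 e_g^2, CFSE = 0.0Δ_oct = 0 kJ/mol.
Low-spin: t2g^5 e_g^0, orbital CFSE = -2.0Δ_oct = -712 kJ/mol; plus 2 excess pairs × P = +418 kJ/mol; total -294 kJ/mol.
E(LS) − E(HS) = -294 − (0) = -294 kJ/mol.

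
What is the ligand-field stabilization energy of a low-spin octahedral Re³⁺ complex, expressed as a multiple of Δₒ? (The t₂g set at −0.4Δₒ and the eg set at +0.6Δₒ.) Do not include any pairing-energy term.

-1.6 Δₒ

Re³⁺: group 7, so d-count = 7 − 3 = 4.
Configuration: t₂g⁴ eg⁰.
CFSE = 4(-0.4Δₒ) + 0(0.6Δₒ) = -1.6Δₒ + 0.0Δₒ = -1.6Δₒ.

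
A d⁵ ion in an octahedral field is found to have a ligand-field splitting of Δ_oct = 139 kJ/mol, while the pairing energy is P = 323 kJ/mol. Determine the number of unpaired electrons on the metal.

5

Here Δ_oct < P (139 < 323), so the high-spin state is favoured.
That gives t2g^3 e_g^2.
Unpaired electrons: 5.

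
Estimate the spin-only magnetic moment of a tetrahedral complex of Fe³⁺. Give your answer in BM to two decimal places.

Group 8 minus oxidation state +3 gives a d⁵ configuration for Fe³⁺.
With tetrahedral geometry the complex is necessarily high-spin.
Configuration: e² t₂³ → 5 unpaired electrons.
μ(spin-only) = √[5(5+2)] = √35 ≈ 5.92 BM.

5.92 BM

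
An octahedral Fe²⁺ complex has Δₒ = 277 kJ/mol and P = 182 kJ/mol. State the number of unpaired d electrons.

0

Fe sits in group 8; removing 2 electrons leaves Fe²⁺ with 8 − 2 = 6 d electrons.
Here Δₒ > P (277 > 182), so the low-spin state is favoured.
That gives t₂g⁶ eg⁰.
Unpaired electrons: 0.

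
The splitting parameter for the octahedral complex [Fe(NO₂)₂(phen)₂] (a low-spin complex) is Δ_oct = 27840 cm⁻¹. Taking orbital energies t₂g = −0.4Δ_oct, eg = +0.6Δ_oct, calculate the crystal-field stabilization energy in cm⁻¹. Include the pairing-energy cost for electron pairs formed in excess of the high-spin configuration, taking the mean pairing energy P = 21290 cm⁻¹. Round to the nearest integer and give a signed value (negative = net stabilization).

Ligand charges: 2×(-1) from NO₂⁻ and 2×(+0) from phen sum to -2; with overall charge +0, Fe is +2.
Group 8 minus oxidation state +2 gives a d⁶ configuration for Fe²⁺.
Electron filling gives t₂g⁶ eg⁰.
The orbital stabilization is -2.4Δ_oct = -2.4 × 27840 = -66816 cm⁻¹.
Pairing penalty: 3 pairs vs 1 in the high-spin reference → 2 extra × P = 42580 cm⁻¹.
Overall CFSE = -66816 + 42580 = -24236 cm⁻¹.

-24236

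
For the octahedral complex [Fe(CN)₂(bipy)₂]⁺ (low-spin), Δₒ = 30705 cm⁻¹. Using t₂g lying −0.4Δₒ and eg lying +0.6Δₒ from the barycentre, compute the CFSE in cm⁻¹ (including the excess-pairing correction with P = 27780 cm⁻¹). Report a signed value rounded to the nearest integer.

Ligand charges: 2×(-1) from CN⁻ and 2×(+0) from bipy sum to -2; with overall charge +1, Fe is +3.
Group 8 minus oxidation state +3 gives a d⁵ configuration for Fe³⁺.
The d⁵ electrons fill as t₂g⁵ eg⁰.
The orbital stabilization is -2.0Δₒ = -2.0 × 30705 = -61410 cm⁻¹.
High-spin d⁵ would be t₂g³ eg² with 0 pairs; low-spin has 2, so 2 excess pairs cost +2P = +55560 cm⁻¹.
Overall CFSE = -61410 + 55560 = -5850 cm⁻¹.

-5850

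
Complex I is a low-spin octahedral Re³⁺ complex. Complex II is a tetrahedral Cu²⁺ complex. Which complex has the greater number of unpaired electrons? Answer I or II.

I: Re³⁺: group 7, so d-count = 7 − 3 = 4; t2g^4 e_g^0 → 2 unpaired.
II: Cu sits in group 11; removing 2 electrons leaves Cu²⁺ with 11 − 2 = 9 d electrons; With tetrahedral geometry the complex is necessarily high-spin; e⁴ t₂⁵ → 1 unpaired.
So I has more unpaired electrons.

I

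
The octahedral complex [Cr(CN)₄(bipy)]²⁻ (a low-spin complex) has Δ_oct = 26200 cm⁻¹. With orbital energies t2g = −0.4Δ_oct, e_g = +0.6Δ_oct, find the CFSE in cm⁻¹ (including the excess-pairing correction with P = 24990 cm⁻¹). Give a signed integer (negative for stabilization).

-16930

Ligand charges: 4×(-1) from CN⁻ and 1×(+0) from bipy sum to -4; with overall charge -2, Cr is +2.
Cr²⁺: group 6, so d-count = 6 − 2 = 4.
The d⁴ electrons fill as t2g^4 e_g^0.
Orbital CFSE = 4(-0.4) + 0(0.6) = -1.6Δ_oct = -1.6 × 26200 = -41920 cm⁻¹.
High-spin d⁴ would be t2g^3 e_g^1 with 0 pairs; low-spin has 1, so 1 excess pair costs +1P = +24990 cm⁻¹.
Combining: -41920 + 24990 = -16930 cm⁻¹.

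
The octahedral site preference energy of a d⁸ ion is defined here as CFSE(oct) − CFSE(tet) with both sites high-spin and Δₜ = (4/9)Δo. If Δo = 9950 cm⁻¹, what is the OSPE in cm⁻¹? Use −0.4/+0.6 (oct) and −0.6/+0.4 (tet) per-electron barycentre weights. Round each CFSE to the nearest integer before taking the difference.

-8402

Octahedral (high-spin): t₂g⁶ eg², CFSE = 6(−0.4) + 2(+0.6) = -1.2Δo = -1.2 × 9950 = -11940 cm⁻¹.
Tetrahedral: e⁴ t₂⁴, CFSE = 4(−0.6) + 4(+0.4) = -0.8Δₜ = -0.8 × (4/9) × 9950 = -3538 cm⁻¹.
Subtracting, OSPE = -11940 − (-3538) = -8402 cm⁻¹.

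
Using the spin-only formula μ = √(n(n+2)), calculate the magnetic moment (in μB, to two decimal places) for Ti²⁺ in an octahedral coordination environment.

2.83 μB

Group 4 minus oxidation state +2 gives a d² configuration for Ti²⁺.
For octahedral d² the high- and low-spin configurations coincide.
Configuration: t₂g² eg⁰ → 2 unpaired electrons.
μ(spin-only) = √[2(2+2)] = √8 ≈ 2.83 μB.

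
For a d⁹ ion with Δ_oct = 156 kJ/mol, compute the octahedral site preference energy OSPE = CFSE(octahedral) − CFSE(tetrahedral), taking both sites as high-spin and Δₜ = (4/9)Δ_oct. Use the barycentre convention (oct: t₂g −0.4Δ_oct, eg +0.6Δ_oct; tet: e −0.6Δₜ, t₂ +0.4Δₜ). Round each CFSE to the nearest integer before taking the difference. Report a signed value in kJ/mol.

Octahedral (high-spin): t2g^6 e_g^3, CFSE = 6(−0.4) + 3(+0.6) = -0.6Δ_oct = -0.6 × 156 = -94 kJ/mol.
Tetrahedral: e^4 t2^5, CFSE = 4(−0.6) + 5(+0.4) = -0.4Δₜ = -0.4 × (4/9) × 156 = -28 kJ/mol.
OSPE = -94 − (-28) = -66 kJ/mol.

-66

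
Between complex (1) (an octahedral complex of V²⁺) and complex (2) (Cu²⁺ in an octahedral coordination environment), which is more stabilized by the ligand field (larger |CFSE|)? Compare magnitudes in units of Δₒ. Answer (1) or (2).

(1)

(1): Group 5 minus oxidation state +2 gives a d³ configuration for V²⁺; t2g^3 e_g^0, CFSE = -1.2Δₒ.
(2): Cu sits in group 11; removing 2 electrons leaves Cu²⁺ with 11 − 2 = 9 d electrons; t₂g⁶ eg³, CFSE = -0.6Δₒ.
So (1) has the larger |CFSE|.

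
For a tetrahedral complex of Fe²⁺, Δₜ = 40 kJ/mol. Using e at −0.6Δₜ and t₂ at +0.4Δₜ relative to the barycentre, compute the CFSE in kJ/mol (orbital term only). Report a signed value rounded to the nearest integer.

Fe²⁺: group 8, so d-count = 8 − 2 = 6.
Tetrahedral fields are weak (Δₜ ≈ 4/9 Δₒ), so electrons fill high-spin.
The d⁶ electrons fill as e³ t₂³.
The orbital stabilization is -0.6Δₜ = -0.6 × 40 = -24 kJ/mol.

-24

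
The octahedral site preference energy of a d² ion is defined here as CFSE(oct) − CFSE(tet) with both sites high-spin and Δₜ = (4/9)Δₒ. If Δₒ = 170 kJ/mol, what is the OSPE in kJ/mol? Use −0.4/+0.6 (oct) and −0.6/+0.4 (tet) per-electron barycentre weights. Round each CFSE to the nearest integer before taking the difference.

In an octahedral site d² (HS) is t₂g² eg⁰, giving CFSE(oct) = -0.8Δₒ = -136 kJ/mol.
Tetrahedral e² t₂⁰ gives -1.2Δₜ = -1.2 × (4/9) × 170 = -91 kJ/mol.
OSPE = -136 − (-91) = -45 kJ/mol.

-45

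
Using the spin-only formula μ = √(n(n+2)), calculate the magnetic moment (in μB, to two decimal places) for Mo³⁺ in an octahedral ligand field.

Group 6 minus oxidation state +3 gives a d³ configuration for Mo³⁺.
Configuration: t2g^3 e_g^0 → 3 unpaired electrons.
μ(spin-only) = √[3(3+2)] = √15 ≈ 3.87 μB.

3.87 μB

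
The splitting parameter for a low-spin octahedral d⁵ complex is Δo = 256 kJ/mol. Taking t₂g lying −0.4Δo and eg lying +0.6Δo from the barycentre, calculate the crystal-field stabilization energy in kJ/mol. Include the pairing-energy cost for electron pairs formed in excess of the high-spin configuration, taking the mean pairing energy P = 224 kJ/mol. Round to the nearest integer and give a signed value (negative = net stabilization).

Electron filling gives t₂g⁵ eg⁰.
CFSE(orbital) = 5×(-0.4Δo) + 0×(0.6Δo) = -2.0Δo; with Δo = 256 kJ/mol that is -512 kJ/mol.
Pairing penalty: 2 pairs vs 0 in the high-spin reference → 2 extra × P = 448 kJ/mol.
Combining: -512 + 448 = -64 kJ/mol.

-64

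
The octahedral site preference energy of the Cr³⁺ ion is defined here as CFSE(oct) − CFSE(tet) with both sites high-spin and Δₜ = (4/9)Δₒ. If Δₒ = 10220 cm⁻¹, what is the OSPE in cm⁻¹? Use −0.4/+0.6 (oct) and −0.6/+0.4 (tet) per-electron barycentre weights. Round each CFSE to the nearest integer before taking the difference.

-8630

Cr³⁺: group 6, so d-count = 6 − 3 = 3.
Octahedral (high-spin): t2g^3 e_g^0, CFSE = 3(−0.4) + 0(+0.6) = -1.2Δₒ = -1.2 × 10220 = -12264 cm⁻¹.
Tetrahedral e^2 t2^1 gives -0.8Δₜ = -0.8 × (4/9) × 10220 = -3634 cm⁻¹.
OSPE = -12264 − (-3634) = -8630 cm⁻¹.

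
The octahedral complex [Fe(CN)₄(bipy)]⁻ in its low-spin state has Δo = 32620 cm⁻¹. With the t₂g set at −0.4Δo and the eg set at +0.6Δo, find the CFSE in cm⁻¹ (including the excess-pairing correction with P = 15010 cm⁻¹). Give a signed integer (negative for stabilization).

-35220

Ligand charges: 4×(-1) from CN⁻ and 1×(+0) from bipy sum to -4; with overall charge -1, Fe is +3.
Fe sits in group 8; removing 3 electrons leaves Fe³⁺ with 8 − 3 = 5 d electrons.
Electron filling gives t₂g⁵ eg⁰.
Orbital CFSE = 5(-0.4) + 0(0.6) = -2.0Δo = -2.0 × 32620 = -65240 cm⁻¹.
Relative to high-spin t₂g³ eg² (0 paired), the low-spin configuration has 2 additional pairs, contributing +2 × 15010 = +30020 cm⁻¹.
Combining: -65240 + 30020 = -35220 cm⁻¹.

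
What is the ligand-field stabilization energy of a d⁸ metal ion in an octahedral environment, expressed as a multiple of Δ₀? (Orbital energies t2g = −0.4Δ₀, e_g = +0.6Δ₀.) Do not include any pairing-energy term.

For octahedral d⁸ the high- and low-spin configurations coincide.
Configuration: t2g^6 e_g^2.
CFSE = 6(-0.4Δ₀) + 2(0.6Δ₀) = -2.4Δ₀ + 1.2Δ₀ = -1.2Δ₀.

-1.2 Δ₀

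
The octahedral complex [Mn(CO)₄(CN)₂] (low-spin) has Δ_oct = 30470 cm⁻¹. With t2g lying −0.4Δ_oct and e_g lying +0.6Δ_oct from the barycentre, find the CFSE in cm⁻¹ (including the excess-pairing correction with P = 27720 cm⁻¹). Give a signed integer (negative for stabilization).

-5500

Ligand charges: 4×(+0) from CO and 2×(-1) from CN⁻ sum to -2; with overall charge +0, Mn is +2.
Group 7 minus oxidation state +2 gives a d⁵ configuration for Mn²⁺.
Configuration: t2g^5 e_g^0.
Orbital CFSE = 5(-0.4) + 0(0.6) = -2.0Δ_oct = -2.0 × 30470 = -60940 cm⁻¹.
High-spin d⁵ would be t2g^3 e_g^2 with 0 pairs; low-spin has 2, so 2 excess pairs cost +2P = +55440 cm⁻¹.
Overall CFSE = -60940 + 55440 = -5500 cm⁻¹.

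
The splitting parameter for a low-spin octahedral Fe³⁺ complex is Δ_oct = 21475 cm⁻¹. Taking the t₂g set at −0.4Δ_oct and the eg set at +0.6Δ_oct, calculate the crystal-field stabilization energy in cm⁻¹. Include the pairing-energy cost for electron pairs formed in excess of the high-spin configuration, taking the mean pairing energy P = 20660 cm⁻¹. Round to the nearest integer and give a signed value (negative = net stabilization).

Fe³⁺: group 8, so d-count = 8 − 3 = 5.
Configuration: t₂g⁵ eg⁰.
CFSE(orbital) = 5×(-0.4Δ_oct) + 0×(0.6Δ_oct) = -2.0Δ_oct; with Δ_oct = 21475 cm⁻¹ that is -42950 cm⁻¹.
Pairing penalty: 2 pairs vs 0 in the high-spin reference → 2 extra × P = 41320 cm⁻¹.
Net CFSE = -42950 + 41320 = -1630 cm⁻¹.

-1630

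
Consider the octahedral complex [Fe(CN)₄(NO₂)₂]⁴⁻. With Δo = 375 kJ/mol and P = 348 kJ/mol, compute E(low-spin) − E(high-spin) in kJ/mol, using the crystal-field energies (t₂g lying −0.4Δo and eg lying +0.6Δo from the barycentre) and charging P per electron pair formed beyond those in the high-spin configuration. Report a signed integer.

-54

Ligand charges: 4×(-1) from CN⁻ and 2×(-1) from NO₂⁻ sum to -6; with overall charge -4, Fe is +2.
Group 8 minus oxidation state +2 gives a d⁶ configuration for Fe²⁺.
High-spin: t₂g⁴ eg², CFSE = -0.4Δo = -150 kJ/mol.
Low-spin t₂g⁶ eg⁰ gives -2.4Δo = -900 kJ/mol, but forming 2 extra pairs costs 2P = 696 kJ/mol, so E(LS) = -900 + 696 = -204 kJ/mol.
Thus E(LS) − E(HS) = -54 kJ/mol.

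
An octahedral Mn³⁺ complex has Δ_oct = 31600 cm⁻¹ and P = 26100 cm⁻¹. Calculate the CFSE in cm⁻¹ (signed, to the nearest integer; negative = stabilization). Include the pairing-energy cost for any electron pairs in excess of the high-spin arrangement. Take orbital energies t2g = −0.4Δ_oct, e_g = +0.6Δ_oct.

Mn sits in group 7; removing 3 electrons leaves Mn³⁺ with 7 − 3 = 4 d electrons.
With Δ_oct > P the complex is low-spin.
Filling d⁴ accordingly: t2g^4 e_g^0.
Orbital CFSE = -1.6Δ_oct = -1.6 × 31600 = -50560 cm⁻¹.
Excess pairs vs high-spin: 1 − 0 = 1; pairing cost = +26100 cm⁻¹.
Net CFSE = -50560 + 26100 = -24460 cm⁻¹.

-24460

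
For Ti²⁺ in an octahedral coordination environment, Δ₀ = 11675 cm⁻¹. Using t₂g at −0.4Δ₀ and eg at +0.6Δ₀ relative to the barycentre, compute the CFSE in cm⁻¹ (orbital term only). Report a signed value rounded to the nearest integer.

Group 4 minus oxidation state +2 gives a d² configuration for Ti²⁺.
Configuration: t₂g² eg⁰.
Orbital CFSE = 2(-0.4) + 0(0.6) = -0.8Δ₀ = -0.8 × 11675 = -9340 cm⁻¹.

-9340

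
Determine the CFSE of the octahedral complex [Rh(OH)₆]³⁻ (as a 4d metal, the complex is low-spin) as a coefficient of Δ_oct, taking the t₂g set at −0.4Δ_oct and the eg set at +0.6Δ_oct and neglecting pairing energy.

-2.4 Δ_oct

Each OH⁻ contributes -1; 6 × (-1) = -6. With overall charge -3, Rh is in the +3 oxidation state.
Rh is in group 9, so Rh³⁺ is d⁶ (9 − 3 = 6).
Configuration: t₂g⁶ eg⁰.
CFSE = 6(-0.4Δ_oct) + 0(0.6Δ_oct) = -2.4Δ_oct + 0.0Δ_oct = -2.4Δ_oct.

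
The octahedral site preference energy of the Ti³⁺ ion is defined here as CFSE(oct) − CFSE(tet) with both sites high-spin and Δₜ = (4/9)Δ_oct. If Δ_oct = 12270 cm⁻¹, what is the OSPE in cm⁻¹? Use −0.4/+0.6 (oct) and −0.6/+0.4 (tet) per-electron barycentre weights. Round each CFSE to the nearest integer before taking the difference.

-1636

Group 4 minus oxidation state +3 gives a d¹ configuration for Ti³⁺.
Octahedral high-spin t2g^1 e_g^0: CFSE = -0.4 × 12270 = -4908 cm⁻¹.
Tetrahedral: e^1 t2^0, CFSE = 1(−0.6) + 0(+0.4) = -0.6Δₜ = -0.6 × (4/9) × 12270 = -3272 cm⁻¹.
OSPE = CFSE(oct) − CFSE(tet) = -4908 − (-3272) = -1636 cm⁻¹.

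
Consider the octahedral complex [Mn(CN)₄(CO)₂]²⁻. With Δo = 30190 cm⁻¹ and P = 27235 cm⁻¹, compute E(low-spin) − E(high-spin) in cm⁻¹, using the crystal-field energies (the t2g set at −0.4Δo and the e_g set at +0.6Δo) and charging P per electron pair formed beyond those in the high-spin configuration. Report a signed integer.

-5910

Ligand charges: 4×(-1) from CN⁻ and 2×(+0) from CO sum to -4; with overall charge -2, Mn is +2.
Mn sits in group 7; removing 2 electrons leaves Mn²⁺ with 7 − 2 = 5 d electrons.
High-spin d⁵ fills as t2g^3 e_g^2 with CFSE 3(−0.4) + 2(+0.6) = 0.0Δo = 0 cm⁻¹.
Low-spin t2g^5 e_g^0 gives -2.0Δo = -60380 cm⁻¹, but forming 2 extra pairs costs 2P = 54470 cm⁻¹, so E(LS) = -60380 + 54470 = -5910 cm⁻¹.
E(LS) − E(HS) = -5910 − (0) = -5910 cm⁻¹.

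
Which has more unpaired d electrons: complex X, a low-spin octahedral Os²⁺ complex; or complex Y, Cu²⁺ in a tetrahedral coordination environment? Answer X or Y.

Y

X: Os is in group 8, so Os²⁺ is d⁶ (8 − 2 = 6); t₂g⁶ eg⁰ → 0 unpaired.
Y: Cu²⁺: group 11, so d-count = 11 − 2 = 9; Tetrahedral splitting is small, so the complex is high-spin; e⁴ t₂⁵ → 1 unpaired.
So Y has more unpaired electrons.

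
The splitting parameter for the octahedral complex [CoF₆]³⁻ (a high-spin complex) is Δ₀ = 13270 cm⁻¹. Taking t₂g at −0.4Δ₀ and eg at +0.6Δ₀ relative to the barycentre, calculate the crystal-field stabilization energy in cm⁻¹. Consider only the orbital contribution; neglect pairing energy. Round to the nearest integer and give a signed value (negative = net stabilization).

Each F⁻ contributes -1; 6 × (-1) = -6. With overall charge -3, Co is in the +3 oxidation state.
Co is in group 9, so Co³⁺ is d⁶ (9 − 3 = 6).
Electron filling gives t₂g⁴ eg².
Orbital CFSE = 4(-0.4) + 2(0.6) = -0.4Δ₀ = -0.4 × 13270 = -5308 cm⁻¹.

-5308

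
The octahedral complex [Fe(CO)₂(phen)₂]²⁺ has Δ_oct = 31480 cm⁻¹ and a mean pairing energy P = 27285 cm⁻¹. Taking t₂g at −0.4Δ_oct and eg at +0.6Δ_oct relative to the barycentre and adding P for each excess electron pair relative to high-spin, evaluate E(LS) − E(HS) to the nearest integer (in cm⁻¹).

-8390

Ligand charges: 2×(+0) from CO and 2×(+0) from phen sum to +0; with overall charge +2, Fe is +2.
Group 8 minus oxidation state +2 gives a d⁶ configuration for Fe²⁺.
High-spin: t₂g⁴ eg², CFSE = -0.4Δ_oct = -12592 cm⁻¹.
Low-spin: t₂g⁶ eg⁰, orbital CFSE = -2.4Δ_oct = -75552 cm⁻¹; plus 2 excess pairs × P = +54570 cm⁻¹; total -20982 cm⁻¹.
E(LS) − E(HS) = -20982 − (-12592) = -8390 cm⁻¹.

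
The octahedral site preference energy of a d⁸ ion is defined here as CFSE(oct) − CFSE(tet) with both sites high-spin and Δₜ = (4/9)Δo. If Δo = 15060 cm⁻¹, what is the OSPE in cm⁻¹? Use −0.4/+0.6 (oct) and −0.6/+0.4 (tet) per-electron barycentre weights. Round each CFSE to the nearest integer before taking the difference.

-12717

In an octahedral site d⁸ (HS) is t₂g⁶ eg², giving CFSE(oct) = -1.2Δo = -18072 cm⁻¹.
Tetrahedral e⁴ t₂⁴ gives -0.8Δₜ = -0.8 × (4/9) × 15060 = -5355 cm⁻¹.
OSPE = -18072 − (-5355) = -12717 cm⁻¹.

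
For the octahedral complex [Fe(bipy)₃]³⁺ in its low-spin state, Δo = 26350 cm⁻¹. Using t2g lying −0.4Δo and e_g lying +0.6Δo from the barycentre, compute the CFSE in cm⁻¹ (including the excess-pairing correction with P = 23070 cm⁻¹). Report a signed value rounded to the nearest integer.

bipy is neutral, so the +3 overall charge sits on Fe: oxidation state +3.
Fe is in group 8, so Fe³⁺ is d⁵ (8 − 3 = 5).
Configuration: t2g^5 e_g^0.
CFSE(orbital) = 5×(-0.4Δo) + 0×(0.6Δo) = -2.0Δo; with Δo = 26350 cm⁻¹ that is -52700 cm⁻¹.
Relative to high-spin t2g^3 e_g^2 (0 paired), the low-spin configuration has 2 additional pairs, contributing +2 × 23070 = +46140 cm⁻¹.
Combining: -52700 + 46140 = -6560 cm⁻¹.

-6560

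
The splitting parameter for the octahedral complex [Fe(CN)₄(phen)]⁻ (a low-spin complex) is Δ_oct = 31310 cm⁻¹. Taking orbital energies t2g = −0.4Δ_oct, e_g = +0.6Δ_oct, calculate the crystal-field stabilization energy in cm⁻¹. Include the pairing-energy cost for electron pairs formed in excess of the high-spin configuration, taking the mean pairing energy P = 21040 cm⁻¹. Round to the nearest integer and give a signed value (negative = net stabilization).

-20540

Ligand charges: 4×(-1) from CN⁻ and 1×(+0) from phen sum to -4; with overall charge -1, Fe is +3.
Fe sits in group 8; removing 3 electrons leaves Fe³⁺ with 8 − 3 = 5 d electrons.
Electron filling gives t2g^5 e_g^0.
Orbital CFSE = 5(-0.4) + 0(0.6) = -2.0Δ_oct = -2.0 × 31310 = -62620 cm⁻¹.
High-spin d⁵ would be t2g^3 e_g^2 with 0 pairs; low-spin has 2, so 2 excess pairs cost +2P = +42080 cm⁻¹.
Combining: -62620 + 42080 = -20540 cm⁻¹.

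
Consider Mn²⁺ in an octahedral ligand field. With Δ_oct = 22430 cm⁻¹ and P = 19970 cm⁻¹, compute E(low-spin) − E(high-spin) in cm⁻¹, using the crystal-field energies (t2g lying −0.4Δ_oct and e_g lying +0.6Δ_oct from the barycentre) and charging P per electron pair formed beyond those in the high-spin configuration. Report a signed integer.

Mn²⁺: group 7, so d-count = 7 − 2 = 5.
In the high-spin limit (t2g^3 e_g^2) the orbital term is 0.0Δ_oct = 0 cm⁻¹, with no excess pairing.
Low-spin: t2g^5 e_g^0, orbital CFSE = -2.0Δ_oct = -44860 cm⁻¹; plus 2 excess pairs × P = +39940 cm⁻¹; total -4920 cm⁻¹.
E(LS) − E(HS) = -4920 − (0) = -4920 cm⁻¹.

-4920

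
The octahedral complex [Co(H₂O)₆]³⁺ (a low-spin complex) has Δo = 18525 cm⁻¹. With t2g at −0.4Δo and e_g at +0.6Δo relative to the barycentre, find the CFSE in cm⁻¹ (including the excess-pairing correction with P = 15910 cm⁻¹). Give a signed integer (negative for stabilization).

-12640

H₂O is neutral, so the +3 overall charge sits on Co: oxidation state +3.
Group 9 minus oxidation state +3 gives a d⁶ configuration for Co³⁺.
Configuration: t2g^6 e_g^0.
Orbital CFSE = 6(-0.4) + 0(0.6) = -2.4Δo = -2.4 × 18525 = -44460 cm⁻¹.
High-spin d⁶ would be t2g^4 e_g^2 with 1 pair; low-spin has 3, so 2 excess pairs cost +2P = +31820 cm⁻¹.
Net CFSE = -44460 + 31820 = -12640 cm⁻¹.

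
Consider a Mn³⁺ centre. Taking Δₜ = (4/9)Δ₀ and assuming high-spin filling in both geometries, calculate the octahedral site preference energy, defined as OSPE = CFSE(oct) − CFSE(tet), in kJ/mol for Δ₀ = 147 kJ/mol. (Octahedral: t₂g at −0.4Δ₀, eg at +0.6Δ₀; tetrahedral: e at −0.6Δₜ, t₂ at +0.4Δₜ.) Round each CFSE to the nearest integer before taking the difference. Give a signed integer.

Group 7 minus oxidation state +3 gives a d⁴ configuration for Mn³⁺.
Octahedral high-spin t₂g³ eg¹: CFSE = -0.6 × 147 = -88 kJ/mol.
Tetrahedral e² t₂² gives -0.4Δₜ = -0.4 × (4/9) × 147 = -26 kJ/mol.
OSPE = CFSE(oct) − CFSE(tet) = -88 − (-26) = -62 kJ/mol.

-62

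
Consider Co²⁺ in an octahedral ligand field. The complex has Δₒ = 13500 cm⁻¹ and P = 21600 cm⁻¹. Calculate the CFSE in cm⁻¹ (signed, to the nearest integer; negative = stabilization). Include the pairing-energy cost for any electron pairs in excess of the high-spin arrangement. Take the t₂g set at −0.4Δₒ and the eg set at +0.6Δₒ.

-10800

Group 9 minus oxidation state +2 gives a d⁷ configuration for Co²⁺.
Δₒ < P, so pairing is avoided: the ground state is high-spin.
Filling d⁷ accordingly: t₂g⁵ eg².
Orbital CFSE = -0.8Δₒ = -0.8 × 13500 = -10800 cm⁻¹.
High-spin has no excess pairs, so no pairing correction applies.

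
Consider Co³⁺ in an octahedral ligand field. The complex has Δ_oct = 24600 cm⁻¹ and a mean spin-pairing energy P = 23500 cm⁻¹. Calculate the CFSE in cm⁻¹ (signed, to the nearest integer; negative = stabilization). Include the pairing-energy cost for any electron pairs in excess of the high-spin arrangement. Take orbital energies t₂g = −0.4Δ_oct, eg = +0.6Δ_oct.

-12040

Group 9 minus oxidation state +3 gives a d⁶ configuration for Co³⁺.
Here Δ_oct > P (24600 > 23500), so the low-spin state is favoured.
That gives t₂g⁶ eg⁰.
Orbital CFSE = -2.4Δ_oct = -2.4 × 24600 = -59040 cm⁻¹.
Excess pairs vs high-spin: 3 − 1 = 2; pairing cost = +47000 cm⁻¹.
Net CFSE = -59040 + 47000 = -12040 cm⁻¹.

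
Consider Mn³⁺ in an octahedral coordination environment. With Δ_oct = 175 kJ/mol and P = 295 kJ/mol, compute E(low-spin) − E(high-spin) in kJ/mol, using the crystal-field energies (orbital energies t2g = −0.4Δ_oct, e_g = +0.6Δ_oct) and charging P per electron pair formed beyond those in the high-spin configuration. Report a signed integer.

Mn is in group 7, so Mn³⁺ is d⁴ (7 − 3 = 4).
High-spin: t2g^3 e_g^1, CFSE = -0.6Δ_oct = -105 kJ/mol.
Low-spin: t2g^4 e_g^0, orbital CFSE = -1.6Δ_oct = -280 kJ/mol; plus 1 excess pair × P = +295 kJ/mol; total 15 kJ/mol.
E(LS) − E(HS) = 15 − (-105) = 120 kJ/mol.

120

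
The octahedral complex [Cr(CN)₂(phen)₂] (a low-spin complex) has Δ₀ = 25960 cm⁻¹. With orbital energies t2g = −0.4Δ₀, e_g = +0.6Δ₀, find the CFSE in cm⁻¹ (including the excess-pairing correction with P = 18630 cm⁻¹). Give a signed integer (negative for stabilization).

Ligand charges: 2×(-1) from CN⁻ and 2×(+0) from phen sum to -2; with overall charge +0, Cr is +2.
Cr sits in group 6; removing 2 electrons leaves Cr²⁺ with 6 − 2 = 4 d electrons.
Electron filling gives t2g^4 e_g^0.
Orbital CFSE = 4(-0.4) + 0(0.6) = -1.6Δ₀ = -1.6 × 25960 = -41536 cm⁻¹.
High-spin d⁴ would be t2g^3 e_g^1 with 0 pairs; low-spin has 1, so 1 excess pair costs +1P = +18630 cm⁻¹.
Combining: -41536 + 18630 = -22906 cm⁻¹.

-22906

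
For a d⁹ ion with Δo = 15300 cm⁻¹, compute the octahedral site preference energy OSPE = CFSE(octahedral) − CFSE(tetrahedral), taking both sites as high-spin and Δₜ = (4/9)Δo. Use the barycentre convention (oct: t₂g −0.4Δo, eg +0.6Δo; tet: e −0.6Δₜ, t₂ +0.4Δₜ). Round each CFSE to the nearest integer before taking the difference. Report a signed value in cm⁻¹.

In an octahedral site d⁹ (HS) is t₂g⁶ eg³, giving CFSE(oct) = -0.6Δo = -9180 cm⁻¹.
Tetrahedral: e⁴ t₂⁵, CFSE = 4(−0.6) + 5(+0.4) = -0.4Δₜ = -0.4 × (4/9) × 15300 = -2720 cm⁻¹.
OSPE = -9180 − (-2720) = -6460 cm⁻¹.

-6460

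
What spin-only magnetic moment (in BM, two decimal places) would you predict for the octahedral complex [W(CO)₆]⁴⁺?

2.83 BM

CO is neutral, so the +4 overall charge sits on W: oxidation state +4.
W⁴⁺: group 6, so d-count = 6 − 4 = 2.
Configuration: t2g^2 e_g^0 → 2 unpaired electrons.
μ(spin-only) = √[2(2+2)] = √8 ≈ 2.83 BM.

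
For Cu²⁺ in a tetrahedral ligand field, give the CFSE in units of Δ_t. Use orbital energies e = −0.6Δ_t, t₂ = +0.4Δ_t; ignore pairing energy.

Cu sits in group 11; removing 2 electrons leaves Cu²⁺ with 11 − 2 = 9 d electrons.
Tetrahedral fields are weak (Δₜ ≈ 4/9 Δₒ), so electrons fill high-spin.
Configuration: e⁴ t₂⁵.
CFSE = 4(-0.6Δ_t) + 5(0.4Δ_t) = -2.4Δ_t + 2.0Δ_t = -0.4Δ_t.

-0.4 Δ_t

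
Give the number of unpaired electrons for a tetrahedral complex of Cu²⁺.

1

Cu²⁺: group 11, so d-count = 11 − 2 = 9.
With tetrahedral geometry the complex is necessarily high-spin.
Configuration: e⁴ t₂⁵, giving 1 unpaired electron.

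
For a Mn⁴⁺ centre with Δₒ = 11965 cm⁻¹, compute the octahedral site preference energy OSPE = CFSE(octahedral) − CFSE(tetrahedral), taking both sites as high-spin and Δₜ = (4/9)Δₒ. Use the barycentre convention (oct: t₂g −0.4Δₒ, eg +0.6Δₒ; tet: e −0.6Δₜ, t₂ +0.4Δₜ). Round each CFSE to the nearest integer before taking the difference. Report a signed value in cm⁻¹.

Mn is in group 7, so Mn⁴⁺ is d³ (7 − 4 = 3).
In an octahedral site d³ (HS) is t₂g³ eg⁰, giving CFSE(oct) = -1.2Δₒ = -14358 cm⁻¹.
Tetrahedral e² t₂¹ gives -0.8Δₜ = -0.8 × (4/9) × 11965 = -4254 cm⁻¹.
OSPE = CFSE(oct) − CFSE(tet) = -14358 − (-4254) = -10104 cm⁻¹.

-10104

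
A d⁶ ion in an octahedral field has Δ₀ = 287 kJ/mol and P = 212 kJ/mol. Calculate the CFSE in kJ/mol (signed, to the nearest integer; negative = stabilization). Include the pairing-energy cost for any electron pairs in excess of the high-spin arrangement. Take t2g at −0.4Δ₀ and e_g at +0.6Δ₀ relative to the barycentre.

-265

Δ₀ > P, so pairing is preferred: the ground state is low-spin.
That gives t2g^6 e_g^0.
Orbital CFSE = -2.4Δ₀ = -2.4 × 287 = -689 kJ/mol.
Excess pairs vs high-spin: 3 − 1 = 2; pairing cost = +424 kJ/mol.
Net CFSE = -689 + 424 = -265 kJ/mol.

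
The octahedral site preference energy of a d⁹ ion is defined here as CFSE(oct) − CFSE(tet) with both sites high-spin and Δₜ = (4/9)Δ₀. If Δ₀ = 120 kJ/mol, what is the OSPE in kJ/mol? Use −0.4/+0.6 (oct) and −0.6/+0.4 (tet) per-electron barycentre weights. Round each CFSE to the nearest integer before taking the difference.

-51

Octahedral high-spin t₂g⁶ eg³: CFSE = -0.6 × 120 = -72 kJ/mol.
Tetrahedral e⁴ t₂⁵ gives -0.4Δₜ = -0.4 × (4/9) × 120 = -21 kJ/mol.
OSPE = CFSE(oct) − CFSE(tet) = -72 − (-21) = -51 kJ/mol.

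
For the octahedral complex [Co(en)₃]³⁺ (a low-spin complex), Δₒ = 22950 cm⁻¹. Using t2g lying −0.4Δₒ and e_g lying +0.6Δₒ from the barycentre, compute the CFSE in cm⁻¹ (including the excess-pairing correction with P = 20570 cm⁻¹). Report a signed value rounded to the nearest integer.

en is neutral, so the +3 overall charge sits on Co: oxidation state +3.
Co sits in group 9; removing 3 electrons leaves Co³⁺ with 9 − 3 = 6 d electrons.
The d⁶ electrons fill as t2g^6 e_g^0.
The orbital stabilization is -2.4Δₒ = -2.4 × 22950 = -55080 cm⁻¹.
Relative to high-spin t2g^4 e_g^2 (1 paired), the low-spin configuration has 2 additional pairs, contributing +2 × 20570 = +41140 cm⁻¹.
Net CFSE = -55080 + 41140 = -13940 cm⁻¹.

-13940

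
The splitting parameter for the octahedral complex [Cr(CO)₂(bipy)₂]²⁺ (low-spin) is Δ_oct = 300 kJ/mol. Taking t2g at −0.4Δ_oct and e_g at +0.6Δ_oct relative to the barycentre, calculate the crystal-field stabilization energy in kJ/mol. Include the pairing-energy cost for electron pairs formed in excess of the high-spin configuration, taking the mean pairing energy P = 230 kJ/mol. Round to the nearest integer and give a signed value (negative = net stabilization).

Ligand charges: 2×(+0) from CO and 2×(+0) from bipy sum to +0; with overall charge +2, Cr is +2.
Cr is in group 6, so Cr²⁺ is d⁴ (6 − 2 = 4).
Configuration: t2g^4 e_g^0.
CFSE(orbital) = 4×(-0.4Δ_oct) + 0×(0.6Δ_oct) = -1.6Δ_oct; with Δ_oct = 300 kJ/mol that is -480 kJ/mol.
Relative to high-spin t2g^3 e_g^1 (0 paired), the low-spin configuration has 1 additional pair, contributing +1 × 230 = +230 kJ/mol.
Overall CFSE = -480 + 230 = -250 kJ/mol.

-250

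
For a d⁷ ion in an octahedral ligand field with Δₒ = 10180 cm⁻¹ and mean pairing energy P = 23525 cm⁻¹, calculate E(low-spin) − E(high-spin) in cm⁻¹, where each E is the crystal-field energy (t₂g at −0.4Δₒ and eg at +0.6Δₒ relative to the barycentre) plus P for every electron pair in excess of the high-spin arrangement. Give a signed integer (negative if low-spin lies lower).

13345

High-spin d⁷ fills as t₂g⁵ eg² with CFSE 5(−0.4) + 2(+0.6) = -0.8Δₒ = -8144 cm⁻¹.
For low-spin the configuration is t₂g⁶ eg¹: orbital energy -1.8 × 10180 = -18324 cm⁻¹, and 1 additional pair relative to high-spin adds 23525 cm⁻¹, giving 5201 cm⁻¹.
Thus E(LS) − E(HS) = 13345 cm⁻¹.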